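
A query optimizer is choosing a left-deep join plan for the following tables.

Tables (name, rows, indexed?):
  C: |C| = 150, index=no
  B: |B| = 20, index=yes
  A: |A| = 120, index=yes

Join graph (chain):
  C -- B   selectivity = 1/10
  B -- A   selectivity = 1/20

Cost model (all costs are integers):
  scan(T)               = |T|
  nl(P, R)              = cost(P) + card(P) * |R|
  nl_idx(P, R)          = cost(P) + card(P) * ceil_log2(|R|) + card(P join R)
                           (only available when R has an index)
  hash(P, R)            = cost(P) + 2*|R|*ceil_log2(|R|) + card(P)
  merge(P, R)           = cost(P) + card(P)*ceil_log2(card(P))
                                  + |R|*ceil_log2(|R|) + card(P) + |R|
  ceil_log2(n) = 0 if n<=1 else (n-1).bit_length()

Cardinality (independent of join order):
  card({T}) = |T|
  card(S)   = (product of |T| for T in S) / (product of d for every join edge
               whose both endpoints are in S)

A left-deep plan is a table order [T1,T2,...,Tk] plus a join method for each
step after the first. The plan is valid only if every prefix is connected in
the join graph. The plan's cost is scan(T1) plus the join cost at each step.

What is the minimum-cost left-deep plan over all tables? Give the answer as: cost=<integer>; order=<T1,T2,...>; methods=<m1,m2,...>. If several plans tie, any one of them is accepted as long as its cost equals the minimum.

Selinger DP (subsets sized 1..n):
  {C}: scan cost=150, card=150
  {B}: scan cost=20, card=20
  {A}: scan cost=120, card=120
  {BC}: card=300; try (B,hash)→500, (B,nl_idx)→1200, (C,merge)→1490, (B,merge)→1620, (C,hash)→2440, (C,nl)→3020 …(+1); best=500 via (B,hash)
  {AB}: card=120; try (A,nl_idx)→280, (B,hash)→440, (B,nl_idx)→840, (A,merge)→1100, (B,merge)→1200, (A,hash)→1720 …(+2); best=280 via (A,nl_idx)
  {ABC}: card=1800; try (A,hash)→2480, (C,merge)→2590, (C,hash)→2800, (A,nl_idx)→4400, (A,merge)→4460, (C,nl)→18280 …(+1); best=2480 via (A,hash)

cost=2480; order=C,B,A; methods=hash,hash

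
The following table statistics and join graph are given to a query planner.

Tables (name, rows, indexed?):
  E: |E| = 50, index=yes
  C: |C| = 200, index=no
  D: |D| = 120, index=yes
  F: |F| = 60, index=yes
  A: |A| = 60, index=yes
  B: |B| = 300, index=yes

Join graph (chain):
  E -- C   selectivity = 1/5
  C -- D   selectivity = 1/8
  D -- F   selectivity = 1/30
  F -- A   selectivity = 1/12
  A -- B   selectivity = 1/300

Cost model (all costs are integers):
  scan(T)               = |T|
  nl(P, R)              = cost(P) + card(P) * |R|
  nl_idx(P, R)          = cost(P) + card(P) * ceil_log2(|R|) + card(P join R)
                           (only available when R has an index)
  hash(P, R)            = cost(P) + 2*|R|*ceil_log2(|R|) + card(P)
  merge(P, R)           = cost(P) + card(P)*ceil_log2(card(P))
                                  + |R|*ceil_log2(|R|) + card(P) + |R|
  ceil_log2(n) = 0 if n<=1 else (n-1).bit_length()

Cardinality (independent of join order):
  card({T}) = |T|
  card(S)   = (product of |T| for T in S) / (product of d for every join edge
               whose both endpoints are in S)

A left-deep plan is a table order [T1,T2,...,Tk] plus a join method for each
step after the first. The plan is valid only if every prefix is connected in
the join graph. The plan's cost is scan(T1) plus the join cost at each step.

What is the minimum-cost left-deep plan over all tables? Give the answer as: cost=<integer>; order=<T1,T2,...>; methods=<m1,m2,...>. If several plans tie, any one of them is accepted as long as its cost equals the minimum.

cost=38300; order=A,B,F,D,C,E; methods=nl_idx,nl_idx,hash,hash,hash

Selinger DP (subsets sized 1..n):
  {E}: scan cost=50, card=50
  {C}: scan cost=200, card=200
  {D}: scan cost=120, card=120
  {F}: scan cost=60, card=60
  {A}: scan cost=60, card=60
  {B}: scan cost=300, card=300
  {CE}: card=2000; try (E,hash)→1000, (C,merge)→2200, (E,merge)→2350, (C,hash)→3300, (E,nl_idx)→3400, (C,nl)→10050 …(+1); best=1000 via (E,hash)
  {CD}: card=3000; try (D,hash)→2080, (C,merge)→2880, (D,merge)→2960, (C,hash)→3440, (D,nl_idx)→4600, (C,nl)→24120 …(+1); best=2080 via (D,hash)
  {DF}: card=240; try (D,nl_idx)→720, (F,hash)→960, (F,nl_idx)→1080, (D,merge)→1440, (F,merge)→1500, (D,hash)→1800 …(+2); best=720 via (D,nl_idx)
  {AF}: card=300; try (F,nl_idx)→720, (A,nl_idx)→720, (F,hash)→840, (A,hash)→840, (F,merge)→900, (A,merge)→900 …(+2); best=720 via (F,nl_idx)
  {AB}: card=60; try (B,nl_idx)→660, (A,hash)→1320, (A,nl_idx)→2160, (B,merge)→3480, (A,merge)→3720, (B,hash)→5520 …(+2); best=660 via (B,nl_idx)
  {CDE}: card=30000; try (D,hash)→4680, (E,hash)→5680, (D,merge)→25960, (E,merge)→41430, (D,nl_idx)→45000, (E,nl_idx)→50080 …(+2); best=4680 via (D,hash)
  {CDF}: card=6000; try (C,hash)→4160, (C,merge)→4680, (F,hash)→5800, (F,nl_idx)→26080, (F,merge)→41500, (C,nl)→48720 …(+1); best=4160 via (C,hash)
  {ADF}: card=1200; try (A,hash)→1680, (D,hash)→2700, (A,merge)→3300, (A,nl_idx)→3360, (D,nl_idx)→4020, (D,merge)→4680 …(+2); best=1680 via (A,hash)
  {ABF}: card=300; try (F,nl_idx)→1320, (F,hash)→1440, (F,merge)→1500, (B,nl_idx)→3720, (F,nl)→4260, (B,hash)→6420 …(+2); best=1320 via (F,nl_idx)
  {CDEF}: card=60000; try (E,hash)→10760, (F,hash)→35400, (E,merge)→88510, (E,nl_idx)→100160, (F,nl_idx)→244680, (E,nl)→304160 …(+2); best=10760 via (E,hash)
  {ACDF}: card=30000; try (C,hash)→6080, (A,hash)→10880, (C,merge)→17880, (A,nl_idx)→70160, (A,merge)→88580, (C,nl)→241680 …(+1); best=6080 via (C,hash)
  {ABDF}: card=1200; try (D,hash)→3300, (D,nl_idx)→4620, (D,merge)→5280, (B,hash)→8280, (B,nl_idx)→13680, (B,merge)→19080 …(+2); best=3300 via (D,hash)
  {ACDEF}: card=300000; try (E,hash)→36680, (A,hash)→71480, (E,nl_idx)→486080, (E,merge)→486430, (A,nl_idx)→670760, (A,merge)→1031180 …(+2); best=36680 via (E,hash)
  {ABCDF}: card=30000; try (C,hash)→7700, (C,merge)→19500, (B,hash)→41480, (C,nl)→243300, (B,nl_idx)→306080, (B,merge)→489080 …(+1); best=7700 via (C,hash)
  {ABCDEF}: card=300000; try (E,hash)→38300, (B,hash)→342080, (E,nl_idx)→487700, (E,merge)→488050, (E,nl)→1507700, (B,nl_idx)→3036680 …(+2); best=38300 via (E,hash)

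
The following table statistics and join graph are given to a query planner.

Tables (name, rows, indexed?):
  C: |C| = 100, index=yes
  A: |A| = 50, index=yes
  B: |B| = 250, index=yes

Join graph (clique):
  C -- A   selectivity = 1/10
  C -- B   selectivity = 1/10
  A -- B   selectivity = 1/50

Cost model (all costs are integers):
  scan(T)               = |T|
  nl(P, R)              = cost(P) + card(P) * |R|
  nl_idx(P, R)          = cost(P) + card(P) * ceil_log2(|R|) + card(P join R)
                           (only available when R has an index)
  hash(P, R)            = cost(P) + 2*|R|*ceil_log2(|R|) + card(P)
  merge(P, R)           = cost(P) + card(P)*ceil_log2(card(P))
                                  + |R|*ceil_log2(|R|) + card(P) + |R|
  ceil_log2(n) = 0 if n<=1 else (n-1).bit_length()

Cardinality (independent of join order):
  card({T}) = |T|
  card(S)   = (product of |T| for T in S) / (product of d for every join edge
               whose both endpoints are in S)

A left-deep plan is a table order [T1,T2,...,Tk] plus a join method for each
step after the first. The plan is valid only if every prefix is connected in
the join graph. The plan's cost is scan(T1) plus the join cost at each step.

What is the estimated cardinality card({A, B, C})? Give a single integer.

Tables in S: A(50), B(250), C(100)
Edges inside S: C-A(d=10), C-B(d=10), A-B(d=50)
numerator = 50 * 250 * 100 = 1250000
denominator = 10 * 10 * 50 = 5000
card(S) = 1250000 / 5000 = 250

250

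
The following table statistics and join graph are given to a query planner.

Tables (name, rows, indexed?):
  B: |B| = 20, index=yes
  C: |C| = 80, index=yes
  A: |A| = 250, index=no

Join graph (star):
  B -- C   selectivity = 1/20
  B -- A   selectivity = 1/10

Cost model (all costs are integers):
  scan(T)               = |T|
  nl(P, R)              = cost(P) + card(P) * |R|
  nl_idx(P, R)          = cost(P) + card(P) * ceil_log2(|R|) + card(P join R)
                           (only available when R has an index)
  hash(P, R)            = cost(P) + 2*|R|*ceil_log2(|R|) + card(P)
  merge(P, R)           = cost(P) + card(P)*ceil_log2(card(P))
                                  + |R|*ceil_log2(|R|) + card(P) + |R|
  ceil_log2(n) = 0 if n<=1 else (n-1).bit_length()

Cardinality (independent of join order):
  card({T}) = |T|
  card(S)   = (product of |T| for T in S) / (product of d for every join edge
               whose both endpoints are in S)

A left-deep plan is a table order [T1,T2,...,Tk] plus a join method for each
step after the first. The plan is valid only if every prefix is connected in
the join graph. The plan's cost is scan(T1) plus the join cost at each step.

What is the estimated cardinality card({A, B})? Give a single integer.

Tables in S: A(250), B(20)
Edges inside S: B-A(d=10)
numerator = 250 * 20 = 5000
denominator = 10 = 10
card(S) = 5000 / 10 = 500

500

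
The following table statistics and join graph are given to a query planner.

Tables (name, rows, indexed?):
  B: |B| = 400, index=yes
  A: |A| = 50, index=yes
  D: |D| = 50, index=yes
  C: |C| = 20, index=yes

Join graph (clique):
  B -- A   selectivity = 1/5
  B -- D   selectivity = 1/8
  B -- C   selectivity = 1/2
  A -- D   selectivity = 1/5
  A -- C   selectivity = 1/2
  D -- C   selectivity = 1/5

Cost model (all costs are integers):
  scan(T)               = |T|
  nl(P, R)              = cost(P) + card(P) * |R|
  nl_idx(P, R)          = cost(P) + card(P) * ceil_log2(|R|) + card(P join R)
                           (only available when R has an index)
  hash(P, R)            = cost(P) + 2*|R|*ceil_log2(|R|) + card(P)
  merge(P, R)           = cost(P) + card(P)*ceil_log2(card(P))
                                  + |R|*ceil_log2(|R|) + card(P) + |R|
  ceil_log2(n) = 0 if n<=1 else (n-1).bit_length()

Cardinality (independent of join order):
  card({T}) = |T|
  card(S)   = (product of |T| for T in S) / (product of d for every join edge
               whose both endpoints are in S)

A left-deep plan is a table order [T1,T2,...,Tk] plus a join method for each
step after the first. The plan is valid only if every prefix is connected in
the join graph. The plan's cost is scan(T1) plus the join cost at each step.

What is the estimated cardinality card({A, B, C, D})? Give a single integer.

Tables in S: A(50), B(400), C(20), D(50)
Edges inside S: B-A(d=5), B-D(d=8), B-C(d=2), A-D(d=5), A-C(d=2), D-C(d=5)
numerator = 50 * 400 * 20 * 50 = 20000000
denominator = 5 * 8 * 2 * 5 * 2 * 5 = 4000
card(S) = 20000000 / 4000 = 5000

5000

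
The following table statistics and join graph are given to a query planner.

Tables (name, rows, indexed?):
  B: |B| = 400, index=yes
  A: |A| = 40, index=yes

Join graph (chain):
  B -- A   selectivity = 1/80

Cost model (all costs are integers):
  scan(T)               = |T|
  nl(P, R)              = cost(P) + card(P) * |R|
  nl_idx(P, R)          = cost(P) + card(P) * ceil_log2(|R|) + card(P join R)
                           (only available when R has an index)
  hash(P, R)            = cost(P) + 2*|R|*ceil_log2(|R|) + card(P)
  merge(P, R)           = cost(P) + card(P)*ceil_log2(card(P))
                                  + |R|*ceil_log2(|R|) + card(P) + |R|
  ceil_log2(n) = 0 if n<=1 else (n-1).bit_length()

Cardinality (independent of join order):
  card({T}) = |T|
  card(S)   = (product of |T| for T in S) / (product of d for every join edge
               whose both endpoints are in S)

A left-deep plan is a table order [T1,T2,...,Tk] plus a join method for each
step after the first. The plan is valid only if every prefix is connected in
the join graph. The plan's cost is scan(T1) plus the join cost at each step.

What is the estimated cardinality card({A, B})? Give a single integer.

Tables in S: A(40), B(400)
Edges inside S: B-A(d=80)
numerator = 40 * 400 = 16000
denominator = 80 = 80
card(S) = 16000 / 80 = 200

200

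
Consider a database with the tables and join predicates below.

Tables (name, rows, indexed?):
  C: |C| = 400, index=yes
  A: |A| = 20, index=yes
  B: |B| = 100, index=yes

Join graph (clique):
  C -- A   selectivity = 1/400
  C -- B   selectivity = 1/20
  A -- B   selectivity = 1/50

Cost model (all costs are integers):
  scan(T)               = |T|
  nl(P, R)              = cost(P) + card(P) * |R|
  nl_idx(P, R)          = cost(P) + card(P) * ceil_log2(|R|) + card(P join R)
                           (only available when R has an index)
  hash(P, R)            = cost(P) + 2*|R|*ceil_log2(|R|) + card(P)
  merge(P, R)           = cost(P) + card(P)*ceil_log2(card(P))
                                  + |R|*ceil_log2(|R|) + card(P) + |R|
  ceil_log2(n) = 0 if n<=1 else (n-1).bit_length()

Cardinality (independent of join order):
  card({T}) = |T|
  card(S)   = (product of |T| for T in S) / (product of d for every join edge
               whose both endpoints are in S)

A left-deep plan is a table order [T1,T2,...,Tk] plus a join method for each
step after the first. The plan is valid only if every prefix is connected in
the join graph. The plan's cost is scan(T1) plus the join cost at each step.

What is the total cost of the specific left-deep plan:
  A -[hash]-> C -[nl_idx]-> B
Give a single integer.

step 1: scan A: cost=20, card=20
step 2: join C via hash
    card(P join C) = 20*400/(400) = 20
    cost = 20 + 2*400*9 + 20 = 7240
step 3: join B via nl_idx
    card(P join B) = 20*100/(20*50) = 2
    cost = 7240 + 20*7 + 2 = 7382

7382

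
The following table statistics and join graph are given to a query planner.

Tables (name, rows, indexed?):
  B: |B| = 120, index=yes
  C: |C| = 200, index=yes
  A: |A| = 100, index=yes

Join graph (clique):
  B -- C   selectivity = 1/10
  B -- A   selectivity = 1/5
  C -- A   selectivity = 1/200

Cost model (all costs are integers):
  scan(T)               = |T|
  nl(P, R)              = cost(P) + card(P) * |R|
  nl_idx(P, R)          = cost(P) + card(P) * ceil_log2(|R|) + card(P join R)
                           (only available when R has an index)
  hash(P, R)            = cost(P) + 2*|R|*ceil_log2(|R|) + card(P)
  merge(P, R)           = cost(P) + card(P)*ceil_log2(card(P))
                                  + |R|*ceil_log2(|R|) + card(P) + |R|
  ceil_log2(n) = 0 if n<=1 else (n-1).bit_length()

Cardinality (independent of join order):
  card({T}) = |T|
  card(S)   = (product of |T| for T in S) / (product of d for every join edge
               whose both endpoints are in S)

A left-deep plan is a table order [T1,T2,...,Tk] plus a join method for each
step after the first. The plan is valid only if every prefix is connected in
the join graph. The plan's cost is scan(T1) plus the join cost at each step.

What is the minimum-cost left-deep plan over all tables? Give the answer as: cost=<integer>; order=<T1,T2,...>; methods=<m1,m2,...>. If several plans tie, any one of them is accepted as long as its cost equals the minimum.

cost=1940; order=A,C,B; methods=nl_idx,nl_idx

Selinger DP (subsets sized 1..n):
  {B}: scan cost=120, card=120
  {C}: scan cost=200, card=200
  {A}: scan cost=100, card=100
  {BC}: card=2400; try (B,hash)→2080, (C,merge)→2880, (B,merge)→2960, (C,hash)→3440, (C,nl_idx)→3480, (B,nl_idx)→4000 …(+2); best=2080 via (B,hash)
  {AB}: card=2400; try (A,hash)→1640, (B,merge)→1860, (B,hash)→1880, (A,merge)→1880, (B,nl_idx)→3200, (A,nl_idx)→3360 …(+2); best=1640 via (A,hash)
  {AC}: card=100; try (C,nl_idx)→1000, (A,nl_idx)→1700, (A,hash)→1800, (C,merge)→2700, (A,merge)→2800, (C,hash)→3400 …(+2); best=1000 via (C,nl_idx)
  {ABC}: card=240; try (B,nl_idx)→1940, (B,merge)→2760, (B,hash)→2780, (A,hash)→5880, (C,hash)→7240, (B,nl)→13000 …(+6); best=1940 via (B,nl_idx)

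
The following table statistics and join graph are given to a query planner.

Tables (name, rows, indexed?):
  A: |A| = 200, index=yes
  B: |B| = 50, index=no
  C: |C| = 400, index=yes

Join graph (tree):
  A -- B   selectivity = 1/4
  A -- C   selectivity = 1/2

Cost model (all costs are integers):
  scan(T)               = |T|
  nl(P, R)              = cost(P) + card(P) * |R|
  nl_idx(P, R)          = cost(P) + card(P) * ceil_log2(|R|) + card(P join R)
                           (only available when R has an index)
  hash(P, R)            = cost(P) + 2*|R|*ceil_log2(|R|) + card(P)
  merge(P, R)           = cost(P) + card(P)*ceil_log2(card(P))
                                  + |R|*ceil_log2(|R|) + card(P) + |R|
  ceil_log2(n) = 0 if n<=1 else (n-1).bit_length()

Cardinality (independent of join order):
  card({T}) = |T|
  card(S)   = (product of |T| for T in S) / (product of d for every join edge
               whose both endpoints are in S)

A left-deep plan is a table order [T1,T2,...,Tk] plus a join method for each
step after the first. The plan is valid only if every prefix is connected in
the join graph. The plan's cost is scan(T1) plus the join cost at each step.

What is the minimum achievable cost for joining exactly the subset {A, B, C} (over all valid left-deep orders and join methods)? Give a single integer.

10700

Selinger DP over subsets of {A,B,C}:
  {A}: scan cost=200, card=200
  {B}: scan cost=50, card=50
  {C}: scan cost=400, card=400
  {AB}: card=2500; try (B,hash)→1000, (A,merge)→2200, (B,merge)→2350, (A,nl_idx)→2950, (A,hash)→3300, (A,nl)→10050 …(+1); best=1000 via (B,hash)
  {AC}: card=40000; try (A,hash)→4000, (C,merge)→6000, (A,merge)→6200, (C,hash)→7600, (C,nl_idx)→42000, (A,nl_idx)→43600 …(+2); best=4000 via (A,hash)
  {ABC}: card=500000; try (C,hash)→10700, (C,merge)→37500, (B,hash)→44600, (C,nl_idx)→523500, (B,merge)→684350, (C,nl)→1001000 …(+1); best=10700 via (C,hash)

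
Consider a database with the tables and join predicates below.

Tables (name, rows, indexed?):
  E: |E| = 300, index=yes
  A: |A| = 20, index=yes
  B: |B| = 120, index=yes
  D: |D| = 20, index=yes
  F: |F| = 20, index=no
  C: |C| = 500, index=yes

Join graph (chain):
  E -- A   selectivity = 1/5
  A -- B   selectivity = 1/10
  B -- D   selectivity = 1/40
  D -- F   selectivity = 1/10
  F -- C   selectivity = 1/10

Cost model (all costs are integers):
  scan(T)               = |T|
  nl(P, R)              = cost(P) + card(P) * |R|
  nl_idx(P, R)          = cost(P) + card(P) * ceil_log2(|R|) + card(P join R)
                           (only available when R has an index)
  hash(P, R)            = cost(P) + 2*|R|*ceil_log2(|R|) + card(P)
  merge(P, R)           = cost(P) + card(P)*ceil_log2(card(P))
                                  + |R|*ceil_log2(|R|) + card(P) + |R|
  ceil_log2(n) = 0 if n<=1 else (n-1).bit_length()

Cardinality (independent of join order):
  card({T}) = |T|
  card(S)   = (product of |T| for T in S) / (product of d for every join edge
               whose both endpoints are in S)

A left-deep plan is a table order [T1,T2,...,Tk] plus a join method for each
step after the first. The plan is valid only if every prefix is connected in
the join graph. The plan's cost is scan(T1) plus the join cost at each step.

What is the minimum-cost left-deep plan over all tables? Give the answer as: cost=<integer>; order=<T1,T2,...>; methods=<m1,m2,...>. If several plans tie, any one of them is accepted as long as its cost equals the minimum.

cost=25360; order=D,B,A,F,C,E; methods=nl_idx,hash,hash,merge,hash

Selinger DP (subsets sized 1..n):
  {E}: scan cost=300, card=300
  {A}: scan cost=20, card=20
  {B}: scan cost=120, card=120
  {D}: scan cost=20, card=20
  {F}: scan cost=20, card=20
  {C}: scan cost=500, card=500
  {AE}: card=1200; try (A,hash)→800, (E,nl_idx)→1400, (A,nl_idx)→3000, (E,merge)→3140, (A,merge)→3420, (E,hash)→5440 …(+2); best=800 via (A,hash)
  {AB}: card=240; try (B,nl_idx)→400, (A,hash)→440, (A,nl_idx)→960, (B,merge)→1100, (A,merge)→1200, (B,hash)→1720 …(+2); best=400 via (B,nl_idx)
  {BD}: card=60; try (B,nl_idx)→220, (D,hash)→440, (D,nl_idx)→780, (B,merge)→1100, (D,merge)→1200, (B,hash)→1720 …(+2); best=220 via (B,nl_idx)
  {DF}: card=40; try (D,nl_idx)→160, (F,hash)→240, (D,hash)→240, (F,merge)→260, (D,merge)→260, (F,nl)→420 …(+1); best=160 via (D,nl_idx)
  {CF}: card=1000; try (F,hash)→1200, (C,nl_idx)→1200, (C,merge)→5140, (F,merge)→5620, (C,hash)→9040, (C,nl)→10020 …(+1); best=1200 via (F,hash)
  {ABE}: card=14400; try (B,hash)→3680, (E,merge)→5560, (E,hash)→6040, (B,merge)→16160, (E,nl_idx)→16960, (B,nl_idx)→23600 …(+2); best=3680 via (B,hash)
  {ABD}: card=120; try (A,hash)→480, (A,nl_idx)→640, (A,merge)→760, (D,hash)→840, (A,nl)→1420, (D,nl_idx)→1720 …(+2); best=480 via (A,hash)
  {BDF}: card=120; try (F,hash)→480, (B,nl_idx)→560, (F,merge)→760, (B,merge)→1400, (F,nl)→1420, (B,hash)→1880 …(+1); best=480 via (F,hash)
  {CDF}: card=2000; try (D,hash)→2400, (C,nl_idx)→2520, (C,merge)→5440, (D,nl_idx)→8200, (C,hash)→9200, (D,merge)→12320 …(+2); best=2400 via (D,hash)
  {ABDE}: card=7200; try (E,merge)→4440, (E,hash)→6000, (E,nl_idx)→8760, (D,hash)→18280, (E,nl)→36480, (D,nl_idx)→82880 …(+2); best=4440 via (E,merge)
  {ABDF}: card=240; try (F,hash)→800, (A,hash)→800, (A,nl_idx)→1320, (F,merge)→1560, (A,merge)→1560, (F,nl)→2880 …(+1); best=800 via (F,hash)
  {BCDF}: card=6000; try (B,hash)→6080, (C,merge)→6440, (C,nl_idx)→7560, (C,hash)→9600, (B,nl_idx)→22400, (B,merge)→27360 …(+2); best=6080 via (B,hash)
  {ABDEF}: card=14400; try (E,merge)→5960, (E,hash)→6440, (F,hash)→11840, (E,nl_idx)→17360, (E,nl)→72800, (F,merge)→105360 …(+1); best=5960 via (E,merge)
  {ABCDF}: card=12000; try (C,merge)→7960, (C,hash)→10040, (A,hash)→12280, (C,nl_idx)→14960, (A,nl_idx)→48080, (A,merge)→90200 …(+2); best=7960 via (C,merge)
  {ABCDEF}: card=720000; try (E,hash)→25360, (C,hash)→29360, (E,merge)→190960, (C,merge)→226960, (E,nl_idx)→835960, (C,nl_idx)→855560 …(+2); best=25360 via (E,hash)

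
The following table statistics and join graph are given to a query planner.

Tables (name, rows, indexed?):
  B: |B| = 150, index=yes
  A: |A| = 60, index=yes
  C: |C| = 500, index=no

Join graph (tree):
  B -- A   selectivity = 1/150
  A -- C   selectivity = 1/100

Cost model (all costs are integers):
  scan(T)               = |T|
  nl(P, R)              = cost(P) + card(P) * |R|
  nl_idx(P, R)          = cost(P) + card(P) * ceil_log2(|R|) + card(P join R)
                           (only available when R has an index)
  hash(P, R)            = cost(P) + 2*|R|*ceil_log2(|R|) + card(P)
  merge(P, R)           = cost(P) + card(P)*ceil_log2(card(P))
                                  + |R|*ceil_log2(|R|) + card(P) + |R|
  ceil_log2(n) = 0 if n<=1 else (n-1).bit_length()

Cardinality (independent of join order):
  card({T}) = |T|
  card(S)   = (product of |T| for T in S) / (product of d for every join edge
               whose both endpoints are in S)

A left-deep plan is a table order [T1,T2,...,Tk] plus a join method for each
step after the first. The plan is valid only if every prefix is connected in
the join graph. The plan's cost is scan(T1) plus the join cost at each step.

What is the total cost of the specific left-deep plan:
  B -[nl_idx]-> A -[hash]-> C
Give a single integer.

10170

step 1: scan B: cost=150, card=150
step 2: join A via nl_idx
    card(P join A) = 150*60/(150) = 60
    cost = 150 + 150*6 + 60 = 1110
step 3: join C via hash
    card(P join C) = 60*500/(100) = 300
    cost = 1110 + 2*500*9 + 60 = 10170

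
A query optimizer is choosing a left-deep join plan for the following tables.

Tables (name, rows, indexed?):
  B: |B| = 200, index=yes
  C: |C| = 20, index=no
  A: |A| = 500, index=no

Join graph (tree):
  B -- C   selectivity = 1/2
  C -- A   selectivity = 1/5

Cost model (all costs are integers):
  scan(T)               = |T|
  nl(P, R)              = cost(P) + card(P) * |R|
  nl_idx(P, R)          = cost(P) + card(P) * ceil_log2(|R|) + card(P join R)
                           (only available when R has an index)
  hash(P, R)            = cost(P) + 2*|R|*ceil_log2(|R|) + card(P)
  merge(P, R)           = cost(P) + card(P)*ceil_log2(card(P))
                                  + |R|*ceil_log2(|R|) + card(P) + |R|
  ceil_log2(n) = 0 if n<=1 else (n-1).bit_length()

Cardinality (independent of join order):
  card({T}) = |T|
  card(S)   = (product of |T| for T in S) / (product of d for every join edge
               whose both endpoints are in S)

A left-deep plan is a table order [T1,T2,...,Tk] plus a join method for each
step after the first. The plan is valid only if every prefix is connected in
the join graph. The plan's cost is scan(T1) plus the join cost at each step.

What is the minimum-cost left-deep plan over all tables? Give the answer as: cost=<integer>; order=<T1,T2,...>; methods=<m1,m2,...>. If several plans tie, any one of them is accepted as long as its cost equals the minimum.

cost=6400; order=A,C,B; methods=hash,hash

Selinger DP (subsets sized 1..n):
  {B}: scan cost=200, card=200
  {C}: scan cost=20, card=20
  {A}: scan cost=500, card=500
  {BC}: card=2000; try (C,hash)→600, (B,merge)→1940, (C,merge)→2120, (B,nl_idx)→2180, (B,hash)→3240, (B,nl)→4020 …(+1); best=600 via (C,hash)
  {AC}: card=2000; try (C,hash)→1200, (A,merge)→5140, (C,merge)→5620, (A,hash)→9040, (A,nl)→10020, (C,nl)→10500; best=1200 via (C,hash)
  {ABC}: card=200000; try (B,hash)→6400, (A,hash)→11600, (B,merge)→27000, (A,merge)→29600, (B,nl_idx)→217200, (B,nl)→401200 …(+1); best=6400 via (B,hash)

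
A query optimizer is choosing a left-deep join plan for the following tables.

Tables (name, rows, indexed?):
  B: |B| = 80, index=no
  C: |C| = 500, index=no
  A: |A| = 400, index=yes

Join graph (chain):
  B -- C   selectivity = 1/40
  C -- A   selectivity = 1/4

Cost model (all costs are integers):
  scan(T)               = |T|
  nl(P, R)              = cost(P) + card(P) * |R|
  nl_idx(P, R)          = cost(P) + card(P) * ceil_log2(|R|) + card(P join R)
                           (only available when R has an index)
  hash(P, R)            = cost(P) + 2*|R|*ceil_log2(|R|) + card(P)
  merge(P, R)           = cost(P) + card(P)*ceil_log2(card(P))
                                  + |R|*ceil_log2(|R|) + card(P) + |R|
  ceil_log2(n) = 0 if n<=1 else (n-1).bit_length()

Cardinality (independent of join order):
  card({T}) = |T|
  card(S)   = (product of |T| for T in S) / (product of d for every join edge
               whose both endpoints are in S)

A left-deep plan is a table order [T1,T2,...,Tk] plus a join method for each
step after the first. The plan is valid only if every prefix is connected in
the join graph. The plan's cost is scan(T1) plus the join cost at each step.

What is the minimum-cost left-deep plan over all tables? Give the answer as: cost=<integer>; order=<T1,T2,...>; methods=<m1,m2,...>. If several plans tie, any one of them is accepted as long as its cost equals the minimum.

Selinger DP (subsets sized 1..n):
  {B}: scan cost=80, card=80
  {C}: scan cost=500, card=500
  {A}: scan cost=400, card=400
  {BC}: card=1000; try (B,hash)→2120, (C,merge)→5720, (B,merge)→6140, (C,hash)→9160, (C,nl)→40080, (B,nl)→40500; best=2120 via (B,hash)
  {AC}: card=50000; try (A,hash)→8200, (C,merge)→9400, (A,merge)→9500, (C,hash)→9800, (A,nl_idx)→55000, (C,nl)→200400 …(+1); best=8200 via (A,hash)
  {ABC}: card=100000; try (A,hash)→10320, (A,merge)→17120, (B,hash)→59320, (A,nl_idx)→111120, (A,nl)→402120, (B,merge)→858840 …(+1); best=10320 via (A,hash)

cost=10320; order=C,B,A; methods=hash,hash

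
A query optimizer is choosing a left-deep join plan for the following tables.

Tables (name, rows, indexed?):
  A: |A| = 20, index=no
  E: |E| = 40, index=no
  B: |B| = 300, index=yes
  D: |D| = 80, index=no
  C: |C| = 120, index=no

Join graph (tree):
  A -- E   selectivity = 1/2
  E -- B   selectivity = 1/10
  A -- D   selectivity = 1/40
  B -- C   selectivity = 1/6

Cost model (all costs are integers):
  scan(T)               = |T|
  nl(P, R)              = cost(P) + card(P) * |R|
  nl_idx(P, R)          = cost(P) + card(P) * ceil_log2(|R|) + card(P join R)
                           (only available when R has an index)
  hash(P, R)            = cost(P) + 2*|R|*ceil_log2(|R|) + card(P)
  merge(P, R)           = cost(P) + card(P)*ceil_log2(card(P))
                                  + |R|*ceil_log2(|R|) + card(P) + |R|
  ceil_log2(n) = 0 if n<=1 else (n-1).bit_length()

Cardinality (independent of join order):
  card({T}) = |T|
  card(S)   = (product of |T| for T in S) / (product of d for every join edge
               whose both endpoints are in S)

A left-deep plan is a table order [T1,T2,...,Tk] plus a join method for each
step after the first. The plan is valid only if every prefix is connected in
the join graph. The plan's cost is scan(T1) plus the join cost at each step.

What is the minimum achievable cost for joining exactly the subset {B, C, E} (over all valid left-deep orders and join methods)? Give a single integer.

3960

Selinger DP over subsets of {B,C,E}:
  {E}: scan cost=40, card=40
  {B}: scan cost=300, card=300
  {C}: scan cost=120, card=120
  {BE}: card=1200; try (E,hash)→1080, (B,nl_idx)→1600, (B,merge)→3320, (E,merge)→3580, (B,hash)→5480, (B,nl)→12040 …(+1); best=1080 via (E,hash)
  {BC}: card=6000; try (C,hash)→2280, (B,merge)→4080, (C,merge)→4260, (B,hash)→5640, (B,nl_idx)→7200, (B,nl)→36120 …(+1); best=2280 via (C,hash)
  {BCE}: card=24000; try (C,hash)→3960, (E,hash)→8760, (C,merge)→16440, (E,merge)→86560, (C,nl)→145080, (E,nl)→242280; best=3960 via (C,hash)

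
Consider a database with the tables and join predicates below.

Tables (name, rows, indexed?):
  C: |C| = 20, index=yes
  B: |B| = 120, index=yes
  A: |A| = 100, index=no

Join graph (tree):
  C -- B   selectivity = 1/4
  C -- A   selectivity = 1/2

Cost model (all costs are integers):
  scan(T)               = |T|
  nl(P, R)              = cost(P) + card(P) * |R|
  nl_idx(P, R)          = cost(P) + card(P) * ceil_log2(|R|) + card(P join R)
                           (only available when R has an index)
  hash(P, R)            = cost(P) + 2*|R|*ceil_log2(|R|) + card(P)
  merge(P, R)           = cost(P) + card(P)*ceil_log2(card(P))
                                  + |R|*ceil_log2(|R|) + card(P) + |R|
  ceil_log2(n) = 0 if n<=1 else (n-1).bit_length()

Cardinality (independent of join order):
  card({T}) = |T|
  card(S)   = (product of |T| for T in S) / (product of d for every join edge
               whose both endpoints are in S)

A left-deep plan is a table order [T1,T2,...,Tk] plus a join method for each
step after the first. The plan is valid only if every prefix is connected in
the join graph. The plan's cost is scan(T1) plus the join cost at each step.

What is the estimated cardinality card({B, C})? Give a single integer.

Tables in S: B(120), C(20)
Edges inside S: C-B(d=4)
numerator = 120 * 20 = 2400
denominator = 4 = 4
card(S) = 2400 / 4 = 600

600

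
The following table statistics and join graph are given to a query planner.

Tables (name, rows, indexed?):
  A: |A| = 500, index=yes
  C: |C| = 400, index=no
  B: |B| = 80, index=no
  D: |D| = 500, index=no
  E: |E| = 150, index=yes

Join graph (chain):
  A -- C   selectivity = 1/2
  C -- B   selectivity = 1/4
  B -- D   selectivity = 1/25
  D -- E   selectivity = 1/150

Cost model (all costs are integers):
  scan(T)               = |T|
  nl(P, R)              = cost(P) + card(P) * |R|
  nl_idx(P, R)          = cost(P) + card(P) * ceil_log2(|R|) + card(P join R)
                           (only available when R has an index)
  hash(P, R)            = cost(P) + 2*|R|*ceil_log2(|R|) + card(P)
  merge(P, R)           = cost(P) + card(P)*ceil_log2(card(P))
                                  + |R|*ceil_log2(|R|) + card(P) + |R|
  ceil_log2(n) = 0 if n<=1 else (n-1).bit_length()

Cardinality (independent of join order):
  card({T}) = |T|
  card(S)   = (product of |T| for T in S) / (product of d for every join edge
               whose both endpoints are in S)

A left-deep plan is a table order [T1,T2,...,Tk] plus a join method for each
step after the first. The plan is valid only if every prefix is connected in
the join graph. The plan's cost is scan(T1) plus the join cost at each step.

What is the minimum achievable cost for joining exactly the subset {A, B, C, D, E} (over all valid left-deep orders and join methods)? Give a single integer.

182820

Selinger DP over subsets of {A,B,C,D,E}:
  {A}: scan cost=500, card=500
  {C}: scan cost=400, card=400
  {B}: scan cost=80, card=80
  {D}: scan cost=500, card=500
  {E}: scan cost=150, card=150
  {AC}: card=100000; try (C,hash)→8200, (A,merge)→9400, (C,merge)→9500, (A,hash)→9800, (A,nl_idx)→104000, (A,nl)→200400 …(+1); best=8200 via (C,hash)
  {BC}: card=8000; try (B,hash)→1920, (C,merge)→4720, (B,merge)→5040, (C,hash)→7360, (C,nl)→32080, (B,nl)→32400; best=1920 via (B,hash)
  {BD}: card=1600; try (B,hash)→2120, (D,merge)→5720, (B,merge)→6140, (D,hash)→9160, (D,nl)→40080, (B,nl)→40500; best=2120 via (B,hash)
  {DE}: card=500; try (E,hash)→3400, (E,nl_idx)→5000, (D,merge)→6500, (E,merge)→6850, (D,hash)→9300, (D,nl)→75150 …(+1); best=3400 via (E,hash)
  {ABC}: card=2000000; try (A,hash)→18920, (B,hash)→109320, (A,merge)→118920, (B,merge)→1808840, (A,nl_idx)→2073920, (A,nl)→4001920 …(+1); best=18920 via (A,hash)
  {BCD}: card=160000; try (C,hash)→10920, (D,hash)→18920, (C,merge)→25320, (D,merge)→118920, (C,nl)→642120, (D,nl)→4001920; best=10920 via (C,hash)
  {BDE}: card=1600; try (B,hash)→5020, (E,hash)→6120, (B,merge)→9040, (E,nl_idx)→16520, (E,merge)→22670, (B,nl)→43400 …(+1); best=5020 via (B,hash)
  {ABCD}: card=40000000; try (A,hash)→179920, (D,hash)→2027920, (A,merge)→3055920, (A,nl_idx)→41450920, (D,merge)→44023920, (A,nl)→80010920 …(+1); best=179920 via (A,hash)
  {BCDE}: card=160000; try (C,hash)→13820, (C,merge)→28220, (E,hash)→173320, (C,nl)→645020, (E,nl_idx)→1450920, (E,merge)→3052270 …(+1); best=13820 via (C,hash)
  {ABCDE}: card=40000000; try (A,hash)→182820, (A,merge)→3058820, (E,hash)→40182320, (A,nl_idx)→41453820, (A,nl)→80013820, (E,nl_idx)→360179920 …(+2); best=182820 via (A,hash)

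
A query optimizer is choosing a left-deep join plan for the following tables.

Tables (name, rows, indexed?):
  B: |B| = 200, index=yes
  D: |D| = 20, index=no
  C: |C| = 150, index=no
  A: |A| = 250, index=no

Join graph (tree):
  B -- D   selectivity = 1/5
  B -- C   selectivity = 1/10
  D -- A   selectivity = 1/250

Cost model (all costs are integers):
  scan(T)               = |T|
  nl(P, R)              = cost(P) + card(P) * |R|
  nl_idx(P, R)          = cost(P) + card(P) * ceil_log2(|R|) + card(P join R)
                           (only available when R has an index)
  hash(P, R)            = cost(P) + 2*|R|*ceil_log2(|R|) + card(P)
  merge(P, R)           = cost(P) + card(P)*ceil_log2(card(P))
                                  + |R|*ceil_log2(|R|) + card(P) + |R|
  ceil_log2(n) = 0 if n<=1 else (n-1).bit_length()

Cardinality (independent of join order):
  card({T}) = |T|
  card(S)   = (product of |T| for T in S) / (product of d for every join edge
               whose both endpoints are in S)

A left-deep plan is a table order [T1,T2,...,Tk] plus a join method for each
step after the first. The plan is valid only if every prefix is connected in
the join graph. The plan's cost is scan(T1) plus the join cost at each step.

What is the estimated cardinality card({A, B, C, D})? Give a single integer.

Tables in S: A(250), B(200), C(150), D(20)
Edges inside S: B-D(d=5), B-C(d=10), D-A(d=250)
numerator = 250 * 200 * 150 * 20 = 150000000
denominator = 5 * 10 * 250 = 12500
card(S) = 150000000 / 12500 = 12000

12000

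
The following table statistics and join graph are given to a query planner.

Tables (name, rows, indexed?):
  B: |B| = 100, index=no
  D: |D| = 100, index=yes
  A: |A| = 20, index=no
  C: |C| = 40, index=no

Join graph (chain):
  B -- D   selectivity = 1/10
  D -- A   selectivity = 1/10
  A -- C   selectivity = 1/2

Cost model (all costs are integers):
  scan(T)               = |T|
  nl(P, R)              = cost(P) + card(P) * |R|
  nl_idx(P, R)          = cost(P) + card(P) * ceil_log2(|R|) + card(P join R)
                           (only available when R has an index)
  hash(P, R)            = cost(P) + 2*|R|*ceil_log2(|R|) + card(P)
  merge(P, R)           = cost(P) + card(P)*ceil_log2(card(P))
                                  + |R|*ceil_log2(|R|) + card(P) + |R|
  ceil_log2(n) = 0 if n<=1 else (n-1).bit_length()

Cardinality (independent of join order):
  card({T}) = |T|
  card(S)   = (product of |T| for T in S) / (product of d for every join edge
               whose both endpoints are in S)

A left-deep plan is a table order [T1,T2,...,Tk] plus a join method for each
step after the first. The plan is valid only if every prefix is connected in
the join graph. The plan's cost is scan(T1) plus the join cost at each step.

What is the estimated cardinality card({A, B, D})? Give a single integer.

2000

Tables in S: A(20), B(100), D(100)
Edges inside S: B-D(d=10), D-A(d=10)
numerator = 20 * 100 * 100 = 200000
denominator = 10 * 10 = 100
card(S) = 200000 / 100 = 2000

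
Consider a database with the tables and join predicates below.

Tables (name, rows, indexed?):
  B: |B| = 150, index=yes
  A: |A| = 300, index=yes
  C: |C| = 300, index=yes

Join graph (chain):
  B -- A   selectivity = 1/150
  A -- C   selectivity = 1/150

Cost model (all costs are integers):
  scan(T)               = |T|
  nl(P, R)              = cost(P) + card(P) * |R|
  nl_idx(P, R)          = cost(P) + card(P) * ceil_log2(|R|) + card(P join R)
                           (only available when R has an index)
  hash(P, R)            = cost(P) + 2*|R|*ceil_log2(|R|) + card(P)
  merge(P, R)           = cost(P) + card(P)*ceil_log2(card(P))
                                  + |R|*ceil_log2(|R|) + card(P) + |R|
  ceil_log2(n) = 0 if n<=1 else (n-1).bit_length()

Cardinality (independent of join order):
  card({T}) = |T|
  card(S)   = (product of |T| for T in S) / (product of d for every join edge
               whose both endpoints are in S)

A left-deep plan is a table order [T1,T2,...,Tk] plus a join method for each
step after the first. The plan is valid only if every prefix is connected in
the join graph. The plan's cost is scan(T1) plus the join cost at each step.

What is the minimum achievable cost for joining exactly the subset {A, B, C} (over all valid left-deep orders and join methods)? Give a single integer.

5100

Selinger DP over subsets of {A,B,C}:
  {B}: scan cost=150, card=150
  {A}: scan cost=300, card=300
  {C}: scan cost=300, card=300
  {AB}: card=300; try (A,nl_idx)→1800, (B,hash)→3000, (B,nl_idx)→3000, (A,merge)→4500, (B,merge)→4650, (A,hash)→5700 …(+2); best=1800 via (A,nl_idx)
  {AC}: card=600; try (C,nl_idx)→3600, (A,nl_idx)→3600, (C,hash)→6000, (A,hash)→6000, (C,merge)→6300, (A,merge)→6300 …(+2); best=3600 via (C,nl_idx)
  {ABC}: card=600; try (C,nl_idx)→5100, (B,hash)→6600, (C,hash)→7500, (C,merge)→7800, (B,nl_idx)→9000, (B,merge)→11550 …(+2); best=5100 via (C,nl_idx)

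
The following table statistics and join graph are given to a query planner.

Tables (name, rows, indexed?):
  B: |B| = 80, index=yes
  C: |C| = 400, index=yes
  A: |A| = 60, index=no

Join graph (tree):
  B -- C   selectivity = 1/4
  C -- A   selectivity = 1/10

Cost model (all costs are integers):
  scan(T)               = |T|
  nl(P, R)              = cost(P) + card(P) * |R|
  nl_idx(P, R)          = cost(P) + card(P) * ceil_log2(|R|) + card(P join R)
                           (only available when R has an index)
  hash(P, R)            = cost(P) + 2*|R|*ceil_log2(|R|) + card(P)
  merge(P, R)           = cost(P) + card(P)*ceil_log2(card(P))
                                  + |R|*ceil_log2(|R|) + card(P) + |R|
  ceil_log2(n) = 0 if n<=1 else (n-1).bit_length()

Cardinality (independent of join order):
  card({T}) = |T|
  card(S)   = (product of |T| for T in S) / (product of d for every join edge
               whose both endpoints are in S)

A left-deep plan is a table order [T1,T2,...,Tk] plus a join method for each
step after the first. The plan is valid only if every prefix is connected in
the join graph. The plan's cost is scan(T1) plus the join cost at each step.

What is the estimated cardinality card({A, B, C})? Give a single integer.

48000

Tables in S: A(60), B(80), C(400)
Edges inside S: B-C(d=4), C-A(d=10)
numerator = 60 * 80 * 400 = 1920000
denominator = 4 * 10 = 40
card(S) = 1920000 / 40 = 48000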